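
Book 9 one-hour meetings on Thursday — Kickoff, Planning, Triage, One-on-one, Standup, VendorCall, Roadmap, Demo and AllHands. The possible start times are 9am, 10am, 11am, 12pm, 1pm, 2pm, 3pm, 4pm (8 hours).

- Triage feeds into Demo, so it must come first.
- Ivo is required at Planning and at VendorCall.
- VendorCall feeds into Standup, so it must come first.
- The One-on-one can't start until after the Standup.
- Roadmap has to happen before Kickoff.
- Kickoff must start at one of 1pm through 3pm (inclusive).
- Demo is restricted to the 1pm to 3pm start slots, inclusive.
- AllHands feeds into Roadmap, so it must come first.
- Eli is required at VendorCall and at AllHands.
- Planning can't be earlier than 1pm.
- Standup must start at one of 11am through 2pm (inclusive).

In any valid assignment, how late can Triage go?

2pm

Downstream work caps Triage at 2pm.
Triage at 2pm is achievable: One-on-one -> 12pm; VendorCall -> 10am; Triage -> 2pm; Demo -> 3pm; AllHands -> 9am; Roadmap -> 10am; Kickoff -> 1pm; Standup -> 11am; Planning -> 1pm.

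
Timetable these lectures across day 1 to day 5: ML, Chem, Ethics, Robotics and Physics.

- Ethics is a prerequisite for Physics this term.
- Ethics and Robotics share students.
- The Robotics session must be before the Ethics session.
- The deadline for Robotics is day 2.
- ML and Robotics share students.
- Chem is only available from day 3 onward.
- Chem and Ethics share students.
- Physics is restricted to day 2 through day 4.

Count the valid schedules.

Splitting on ML: it can be day 1 (2), day 2 (8), day 3 (10), day 4 (10), day 5 (10). Listing each branch's schedules as (Chem, Ethics, Robotics, Physics) by day number:
ML=day 1: (4,3,2,4) (5,3,2,4) — 2.
ML=day 2: (3,2,1,3) (3,2,1,4) (4,2,1,3) (4,2,1,4) (4,3,1,4) (5,2,1,3) (5,2,1,4) (5,3,1,4) — 8.
ML=day 3: (3,2,1,3) (3,2,1,4) (4,2,1,3) (4,2,1,4) (4,3,1,4) (4,3,2,4) (5,2,1,3) (5,2,1,4) (5,3,1,4) (5,3,2,4) — 10.
ML=day 4: (3,2,1,3) (3,2,1,4) (4,2,1,3) (4,2,1,4) (4,3,1,4) (4,3,2,4) (5,2,1,3) (5,2,1,4) (5,3,1,4) (5,3,2,4) — 10.
ML=day 5: (3,2,1,3) (3,2,1,4) (4,2,1,3) (4,2,1,4) (4,3,1,4) (4,3,2,4) (5,2,1,3) (5,2,1,4) (5,3,1,4) (5,3,2,4) — 10.
Summing: 2 + 8 + 10 + 10 + 10 = 40.

40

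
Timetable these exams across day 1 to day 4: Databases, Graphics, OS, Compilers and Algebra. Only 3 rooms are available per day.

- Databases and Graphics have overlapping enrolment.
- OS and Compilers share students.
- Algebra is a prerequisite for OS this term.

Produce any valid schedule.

Databases=day 1; Compilers=day 1; OS=day 2; Algebra=day 1; Graphics=day 2

Checking: Algebra(day 1) before OS(day 2); OS(day 2) != Compilers(day 1); Databases(day 1) != Graphics(day 2); max 3 per day (cap 3).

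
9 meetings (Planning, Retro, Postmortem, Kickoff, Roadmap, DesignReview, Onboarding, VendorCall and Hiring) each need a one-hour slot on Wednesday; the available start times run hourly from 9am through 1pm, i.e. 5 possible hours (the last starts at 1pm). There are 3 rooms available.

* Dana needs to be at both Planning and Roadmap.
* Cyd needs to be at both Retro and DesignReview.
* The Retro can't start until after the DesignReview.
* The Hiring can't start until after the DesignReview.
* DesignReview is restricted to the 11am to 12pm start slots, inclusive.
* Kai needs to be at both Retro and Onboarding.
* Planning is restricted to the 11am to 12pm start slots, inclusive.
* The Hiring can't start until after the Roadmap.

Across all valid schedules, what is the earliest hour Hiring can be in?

Precedence pushes Hiring to at least 12pm.
Hiring at 12pm is achievable: Roadmap=9am; Onboarding=10am; Hiring=12pm; Postmortem=9am; DesignReview=11am; Planning=11am; Kickoff=9am; Retro=12pm; VendorCall=10am.

12pm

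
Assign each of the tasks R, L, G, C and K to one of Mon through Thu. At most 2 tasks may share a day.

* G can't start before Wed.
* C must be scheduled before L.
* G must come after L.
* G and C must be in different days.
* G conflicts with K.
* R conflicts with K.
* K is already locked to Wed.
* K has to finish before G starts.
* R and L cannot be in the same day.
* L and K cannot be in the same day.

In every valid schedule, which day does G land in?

Thu

G's window is Wed–Thu.
K is fixed at Wed, and G can't share a day with K.
So G must be Thu.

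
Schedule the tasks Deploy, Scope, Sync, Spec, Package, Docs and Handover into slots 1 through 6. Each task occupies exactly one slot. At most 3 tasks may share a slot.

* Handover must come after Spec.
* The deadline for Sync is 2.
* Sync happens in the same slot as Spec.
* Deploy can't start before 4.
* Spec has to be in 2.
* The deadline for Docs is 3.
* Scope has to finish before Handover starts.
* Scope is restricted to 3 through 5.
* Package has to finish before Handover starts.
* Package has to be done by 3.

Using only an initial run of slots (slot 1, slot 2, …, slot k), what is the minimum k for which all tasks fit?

4 slots

The precedence chain requires at least 2 distinct slots.
With at most 3 per slot and 7 tasks, at least 3 slots are needed.
Deploy can't be placed before 4, so the schedule must run through at least slot 4.
4 works (last occupied slot: 4): for example Deploy -> 4, Spec -> 2, Handover -> 4, Package -> 1, Docs -> 1, Sync -> 2, Scope -> 3.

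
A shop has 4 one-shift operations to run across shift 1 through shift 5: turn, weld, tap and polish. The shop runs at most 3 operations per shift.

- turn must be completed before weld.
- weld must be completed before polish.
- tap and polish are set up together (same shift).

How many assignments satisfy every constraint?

10

Splitting on turn: it can be shift 1 (6), shift 2 (3), shift 3 (1). Listing each branch's schedules as (weld, tap, polish) by shift number:
turn=shift 1: (2,3,3) (2,4,4) (2,5,5) (3,4,4) (3,5,5) (4,5,5) — 6.
turn=shift 2: (3,4,4) (3,5,5) (4,5,5) — 3.
turn=shift 3: (4,5,5) — 1.
Summing: 6 + 3 + 1 = 10.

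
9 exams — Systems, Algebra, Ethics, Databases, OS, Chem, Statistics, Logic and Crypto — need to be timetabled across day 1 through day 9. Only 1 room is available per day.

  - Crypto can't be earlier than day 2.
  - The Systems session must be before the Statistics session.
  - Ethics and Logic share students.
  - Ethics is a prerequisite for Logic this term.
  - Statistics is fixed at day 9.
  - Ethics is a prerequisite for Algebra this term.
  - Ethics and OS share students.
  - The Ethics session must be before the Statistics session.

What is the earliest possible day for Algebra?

day 2

Precedence pushes Algebra to at least day 2.
Algebra at day 2 is achievable: Crypto=day 3; Statistics=day 9; Ethics=day 1; OS=day 7; Chem=day 8; Systems=day 4; Logic=day 5; Algebra=day 2; Databases=day 6.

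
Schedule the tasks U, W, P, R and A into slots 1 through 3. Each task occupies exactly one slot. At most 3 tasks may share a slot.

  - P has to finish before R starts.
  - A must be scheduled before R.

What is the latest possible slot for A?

Downstream work caps A at 2.
A at 2 is achievable: U -> 1, A -> 2, P -> 1, R -> 3, W -> 1.

2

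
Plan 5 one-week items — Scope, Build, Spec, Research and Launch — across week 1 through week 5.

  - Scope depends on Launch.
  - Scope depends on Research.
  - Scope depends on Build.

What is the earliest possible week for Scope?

Precedence pushes Scope to at least week 2.
Scope at week 2 is achievable: Build -> week 1; Research -> week 1; Spec -> week 1; Scope -> week 2; Launch -> week 1.

week 2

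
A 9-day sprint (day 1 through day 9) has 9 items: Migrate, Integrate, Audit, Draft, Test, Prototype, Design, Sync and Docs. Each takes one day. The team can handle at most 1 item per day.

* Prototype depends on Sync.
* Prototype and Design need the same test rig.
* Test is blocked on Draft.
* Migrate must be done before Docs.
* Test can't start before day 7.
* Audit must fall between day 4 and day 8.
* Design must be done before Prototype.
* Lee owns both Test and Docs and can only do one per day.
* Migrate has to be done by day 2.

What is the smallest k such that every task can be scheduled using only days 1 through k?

9

The precedence chain requires at least 2 distinct days.
With at most 1 per day and 9 tasks, at least 9 days are needed.
Test can't be placed before day 7, so the schedule must run through at least day 7.
9 works (last occupied day: day 9): for example Docs -> day 8; Prototype -> day 5; Migrate -> day 1; Draft -> day 6; Test -> day 7; Design -> day 2; Sync -> day 3; Audit -> day 4; Integrate -> day 9.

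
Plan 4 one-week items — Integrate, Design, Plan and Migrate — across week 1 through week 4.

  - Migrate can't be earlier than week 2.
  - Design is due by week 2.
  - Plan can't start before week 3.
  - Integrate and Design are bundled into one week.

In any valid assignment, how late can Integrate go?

week 2

Integrate must be in the same week as Design, which can't be after week 2, so Integrate is at most week 2.
Integrate at week 2 is achievable: Design=week 2, Integrate=week 2, Plan=week 3, Migrate=week 2.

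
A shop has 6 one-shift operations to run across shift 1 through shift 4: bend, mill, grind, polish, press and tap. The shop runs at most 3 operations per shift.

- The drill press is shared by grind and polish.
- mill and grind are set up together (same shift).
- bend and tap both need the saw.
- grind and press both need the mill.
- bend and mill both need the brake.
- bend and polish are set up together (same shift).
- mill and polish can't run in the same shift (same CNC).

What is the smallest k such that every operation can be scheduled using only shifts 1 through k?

With at most 3 per shift and 6 operations, at least 2 shifts are needed.
2 works (last occupied shift: shift 2): for example polish=shift 1, grind=shift 2, tap=shift 2, mill=shift 2, press=shift 1, bend=shift 1.

2 shifts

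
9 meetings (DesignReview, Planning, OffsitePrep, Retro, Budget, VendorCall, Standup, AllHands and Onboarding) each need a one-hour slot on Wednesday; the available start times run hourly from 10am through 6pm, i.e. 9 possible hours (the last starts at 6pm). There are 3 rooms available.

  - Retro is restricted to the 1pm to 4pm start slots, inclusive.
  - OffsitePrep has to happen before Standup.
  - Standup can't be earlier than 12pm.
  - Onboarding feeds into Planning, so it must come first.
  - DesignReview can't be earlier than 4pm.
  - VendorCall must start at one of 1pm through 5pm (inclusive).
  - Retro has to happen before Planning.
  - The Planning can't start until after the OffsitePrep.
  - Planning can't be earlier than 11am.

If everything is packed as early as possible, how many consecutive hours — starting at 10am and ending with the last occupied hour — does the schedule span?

7

The precedence chain requires at least 2 distinct hours.
With at most 3 per hour and 9 meetings, at least 3 hours are needed.
DesignReview can't be placed before 4pm — that is hour 7 counting from 10am — so the schedule must run through at least 7 hours.
7 works (last occupied hour: 4pm): for example Onboarding -> 10am, Standup -> 12pm, Budget -> 10am, Retro -> 1pm, OffsitePrep -> 10am, AllHands -> 11am, DesignReview -> 4pm, VendorCall -> 1pm, Planning -> 2pm.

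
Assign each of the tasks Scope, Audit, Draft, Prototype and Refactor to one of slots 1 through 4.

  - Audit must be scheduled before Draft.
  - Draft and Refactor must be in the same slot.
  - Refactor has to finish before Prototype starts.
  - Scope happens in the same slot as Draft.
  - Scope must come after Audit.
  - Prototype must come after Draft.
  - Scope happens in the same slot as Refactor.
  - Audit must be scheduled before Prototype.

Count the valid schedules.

4

Enumerating: Draft -> 2; Refactor -> 2; Audit -> 1; Scope -> 2; Prototype -> 3 | Scope in 2, Draft in 2, Audit in 1, Prototype in 4, Refactor in 2 | Prototype -> 4; Draft -> 3; Refactor -> 3; Audit -> 1; Scope -> 3 | Refactor in 3, Draft in 3, Scope in 3, Prototype in 4, Audit in 2.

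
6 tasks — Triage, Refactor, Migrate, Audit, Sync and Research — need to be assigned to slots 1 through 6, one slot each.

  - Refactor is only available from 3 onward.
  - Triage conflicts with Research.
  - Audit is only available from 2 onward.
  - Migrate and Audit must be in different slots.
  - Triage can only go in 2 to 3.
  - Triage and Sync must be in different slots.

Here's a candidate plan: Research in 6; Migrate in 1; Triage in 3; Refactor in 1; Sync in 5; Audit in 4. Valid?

No. Refactor is only available from 3 onward is not satisfied.

Triage conflicts with Research — holds.
Triage and Sync must be in different slots — holds.
Audit is only available from 2 onward — holds.
Triage can only go in 2 to 3 — holds.
Migrate and Audit must be in different slots — holds.
Refactor is only available from 3 onward — violated.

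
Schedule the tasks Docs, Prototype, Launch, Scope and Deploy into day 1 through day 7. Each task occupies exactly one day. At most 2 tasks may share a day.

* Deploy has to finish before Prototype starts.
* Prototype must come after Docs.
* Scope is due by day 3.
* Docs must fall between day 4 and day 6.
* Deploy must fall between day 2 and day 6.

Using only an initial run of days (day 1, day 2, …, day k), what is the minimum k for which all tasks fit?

5

The precedence chain requires at least 2 distinct days.
With at most 2 per day and 5 tasks, at least 3 days are needed.
Propagating the time windows through the other constraints, Prototype can't land before day 5, so the schedule must run through at least day 5.
5 works (last occupied day: day 5): for example Scope in day 1, Launch in day 1, Docs in day 4, Deploy in day 2, Prototype in day 5.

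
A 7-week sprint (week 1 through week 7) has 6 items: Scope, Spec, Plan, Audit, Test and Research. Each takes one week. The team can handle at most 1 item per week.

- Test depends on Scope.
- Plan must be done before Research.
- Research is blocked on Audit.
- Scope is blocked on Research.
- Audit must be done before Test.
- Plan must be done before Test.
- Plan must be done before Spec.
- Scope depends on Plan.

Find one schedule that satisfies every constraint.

Audit in week 2, Test in week 5, Spec in week 6, Plan in week 1, Scope in week 4, Research in week 3

Checking: Plan(week 1) before Scope(week 4); Plan(week 1) before Spec(week 6); Research(week 3) before Scope(week 4); Plan(week 1) before Test(week 5); Plan(week 1) before Research(week 3); Audit(week 2) before Test(week 5); Scope(week 4) before Test(week 5); Audit(week 2) before Research(week 3); max 1 per week (cap 1).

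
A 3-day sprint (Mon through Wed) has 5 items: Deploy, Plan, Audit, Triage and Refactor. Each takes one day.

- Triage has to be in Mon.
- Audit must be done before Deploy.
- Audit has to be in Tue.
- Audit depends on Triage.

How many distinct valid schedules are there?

Splitting on Plan: it can be Mon (3), Tue (3), Wed (3). Listing each branch's schedules as (Deploy, Audit, Triage, Refactor):
Plan=Mon: (Wed,Tue,Mon,Mon) (Wed,Tue,Mon,Tue) (Wed,Tue,Mon,Wed) — 3.
Plan=Tue: (Wed,Tue,Mon,Mon) (Wed,Tue,Mon,Tue) (Wed,Tue,Mon,Wed) — 3.
Plan=Wed: (Wed,Tue,Mon,Mon) (Wed,Tue,Mon,Tue) (Wed,Tue,Mon,Wed) — 3.
Summing: 3 + 3 + 3 = 9.

9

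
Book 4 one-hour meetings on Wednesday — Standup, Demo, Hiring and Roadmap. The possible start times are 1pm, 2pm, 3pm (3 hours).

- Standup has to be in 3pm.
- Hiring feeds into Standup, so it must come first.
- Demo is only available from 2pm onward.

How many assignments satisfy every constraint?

12

Splitting on Demo: it can be 2pm (6), 3pm (6). Listing each branch's schedules as (Standup, Hiring, Roadmap):
Demo=2pm: (3pm,1pm,1pm) (3pm,1pm,2pm) (3pm,1pm,3pm) (3pm,2pm,1pm) (3pm,2pm,2pm) (3pm,2pm,3pm) — 6.
Demo=3pm: (3pm,1pm,1pm) (3pm,1pm,2pm) (3pm,1pm,3pm) (3pm,2pm,1pm) (3pm,2pm,2pm) (3pm,2pm,3pm) — 6.
Summing: 6 + 6 = 12.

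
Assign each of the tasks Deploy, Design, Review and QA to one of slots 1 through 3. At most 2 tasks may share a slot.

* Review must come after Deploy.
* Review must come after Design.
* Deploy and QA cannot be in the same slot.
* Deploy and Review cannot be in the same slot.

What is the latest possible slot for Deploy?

2

Downstream work caps Deploy at 2.
Deploy at 2 is achievable: Deploy=2, QA=1, Design=1, Review=3.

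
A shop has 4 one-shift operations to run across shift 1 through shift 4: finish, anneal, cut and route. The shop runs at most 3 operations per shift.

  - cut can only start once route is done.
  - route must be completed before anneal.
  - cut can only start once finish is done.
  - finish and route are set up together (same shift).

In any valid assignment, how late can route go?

shift 3

Downstream work caps route at shift 3.
route at shift 3 is achievable: cut in shift 4, route in shift 3, finish in shift 3, anneal in shift 4.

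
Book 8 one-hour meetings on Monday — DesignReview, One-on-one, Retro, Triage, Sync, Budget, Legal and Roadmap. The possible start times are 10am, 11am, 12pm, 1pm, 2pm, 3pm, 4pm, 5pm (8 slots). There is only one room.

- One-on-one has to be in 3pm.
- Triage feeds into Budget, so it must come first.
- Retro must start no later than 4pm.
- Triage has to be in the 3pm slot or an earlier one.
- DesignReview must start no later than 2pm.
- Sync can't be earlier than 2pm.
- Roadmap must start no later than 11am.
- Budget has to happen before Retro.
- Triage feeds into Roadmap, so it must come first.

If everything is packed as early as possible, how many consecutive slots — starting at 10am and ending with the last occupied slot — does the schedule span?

8

The precedence chain requires at least 3 distinct slots.
With at most 1 per slot and 8 meetings, at least 8 slots are needed.
One-on-one can't be placed before 3pm — that is slot 6 counting from 10am — so the schedule must run through at least 6 slots.
8 works (last occupied slot: 5pm): for example Budget -> 1pm, One-on-one -> 3pm, Triage -> 10am, DesignReview -> 12pm, Roadmap -> 11am, Legal -> 5pm, Sync -> 2pm, Retro -> 4pm.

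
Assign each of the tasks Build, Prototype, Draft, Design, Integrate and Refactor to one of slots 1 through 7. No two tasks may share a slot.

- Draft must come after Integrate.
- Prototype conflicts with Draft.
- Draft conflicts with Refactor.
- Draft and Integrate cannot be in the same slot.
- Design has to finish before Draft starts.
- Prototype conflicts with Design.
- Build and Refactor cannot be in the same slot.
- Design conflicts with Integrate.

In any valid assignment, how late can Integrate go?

Downstream work caps Integrate at 6.
Integrate at 6 is achievable: Integrate -> 6; Design -> 1; Draft -> 7; Refactor -> 4; Prototype -> 3; Build -> 2.

6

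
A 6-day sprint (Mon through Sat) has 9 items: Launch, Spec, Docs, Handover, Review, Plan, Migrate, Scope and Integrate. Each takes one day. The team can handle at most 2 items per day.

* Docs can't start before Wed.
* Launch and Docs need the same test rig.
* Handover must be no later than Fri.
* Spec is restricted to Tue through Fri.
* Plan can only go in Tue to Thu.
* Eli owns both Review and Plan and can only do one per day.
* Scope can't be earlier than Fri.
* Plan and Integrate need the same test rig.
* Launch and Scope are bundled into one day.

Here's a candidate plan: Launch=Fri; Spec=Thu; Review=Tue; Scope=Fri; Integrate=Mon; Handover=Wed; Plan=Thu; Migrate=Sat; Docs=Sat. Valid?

Eli owns both Review and Plan and can only do one per day — holds.
Spec is restricted to Tue through Fri — holds.
The team can handle at most 2 items per day — holds.
Launch and Docs need the same test rig — holds.
Handover must be no later than Fri — holds.
Scope can't be earlier than Fri — holds.
Plan and Integrate need the same test rig — holds.
Plan can only go in Tue to Thu — holds.
Docs can't start before Wed — holds.
Launch and Scope are bundled into one day — holds.

Yes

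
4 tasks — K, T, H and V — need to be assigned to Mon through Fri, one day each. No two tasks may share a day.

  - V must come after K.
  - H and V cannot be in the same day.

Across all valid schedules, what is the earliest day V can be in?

Precedence pushes V to at least Tue.
V at Tue is achievable: H in Thu; T in Wed; K in Mon; V in Tue.

Tue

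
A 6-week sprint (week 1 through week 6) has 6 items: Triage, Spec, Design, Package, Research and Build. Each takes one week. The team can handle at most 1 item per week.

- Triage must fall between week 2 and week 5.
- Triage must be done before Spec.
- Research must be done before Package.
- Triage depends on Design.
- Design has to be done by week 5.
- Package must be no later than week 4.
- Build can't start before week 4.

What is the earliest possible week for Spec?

Precedence pushes Spec to at least week 3.
Spec at week 5 is achievable: Package=week 4, Research=week 3, Build=week 6, Design=week 1, Triage=week 2, Spec=week 5.
Nothing earlier works — the capacity limit rule out every week before week 5.

week 5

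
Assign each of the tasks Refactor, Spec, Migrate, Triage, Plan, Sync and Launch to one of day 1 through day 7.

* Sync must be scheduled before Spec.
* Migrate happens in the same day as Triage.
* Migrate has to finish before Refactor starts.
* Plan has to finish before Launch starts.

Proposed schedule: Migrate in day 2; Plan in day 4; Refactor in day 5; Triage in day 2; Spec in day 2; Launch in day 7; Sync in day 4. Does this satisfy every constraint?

Migrate happens in the same day as Triage — holds.
Sync must be scheduled before Spec — violated.
Plan has to finish before Launch starts — holds.
Migrate has to finish before Refactor starts — holds.

Invalid. Sync must be scheduled before Spec.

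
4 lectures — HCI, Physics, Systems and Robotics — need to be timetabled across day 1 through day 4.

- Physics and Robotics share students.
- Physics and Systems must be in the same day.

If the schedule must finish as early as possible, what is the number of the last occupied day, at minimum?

Could 1 day be enough, i.e. nothing placed later than day 1? No: Robotics can't share with Physics (day 1) → nothing is left.
So 1 day is not enough.
2 works (last occupied day: day 2): for example HCI in day 1, Physics in day 1, Systems in day 1, Robotics in day 2.

2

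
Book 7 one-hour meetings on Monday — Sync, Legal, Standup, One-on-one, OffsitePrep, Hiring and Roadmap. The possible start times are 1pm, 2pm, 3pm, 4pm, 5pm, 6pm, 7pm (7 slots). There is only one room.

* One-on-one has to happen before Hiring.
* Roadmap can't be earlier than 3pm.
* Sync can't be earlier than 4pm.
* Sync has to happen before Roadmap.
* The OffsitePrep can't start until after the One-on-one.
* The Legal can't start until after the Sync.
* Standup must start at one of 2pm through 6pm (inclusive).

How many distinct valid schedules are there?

Splitting on Sync: it can be 4pm (32), 5pm (12). Listing each branch's schedules as (Legal, Standup, One-on-one, OffsitePrep, Hiring, Roadmap):
Sync=4pm: (5pm,2pm,1pm,3pm,6pm,7pm) (5pm,2pm,1pm,3pm,7pm,6pm) (5pm,2pm,1pm,6pm,3pm,7pm) (5pm,2pm,1pm,7pm,3pm,6pm) (5pm,3pm,1pm,2pm,6pm,7pm) (5pm,3pm,1pm,2pm,7pm,6pm) (5pm,3pm,1pm,6pm,2pm,7pm) (5pm,3pm,1pm,7pm,2pm,6pm) (5pm,6pm,1pm,2pm,3pm,7pm) (5pm,6pm,1pm,3pm,2pm,7pm) (6pm,2pm,1pm,3pm,5pm,7pm) (6pm,2pm,1pm,3pm,7pm,5pm) (6pm,2pm,1pm,5pm,3pm,7pm) (6pm,2pm,1pm,7pm,3pm,5pm) (6pm,3pm,1pm,2pm,5pm,7pm) (6pm,3pm,1pm,2pm,7pm,5pm) (6pm,3pm,1pm,5pm,2pm,7pm) (6pm,3pm,1pm,7pm,2pm,5pm) (6pm,5pm,1pm,2pm,3pm,7pm) (6pm,5pm,1pm,3pm,2pm,7pm) (7pm,2pm,1pm,3pm,5pm,6pm) (7pm,2pm,1pm,3pm,6pm,5pm) (7pm,2pm,1pm,5pm,3pm,6pm) (7pm,2pm,1pm,6pm,3pm,5pm) (7pm,3pm,1pm,2pm,5pm,6pm) (7pm,3pm,1pm,2pm,6pm,5pm) (7pm,3pm,1pm,5pm,2pm,6pm) (7pm,3pm,1pm,6pm,2pm,5pm) (7pm,5pm,1pm,2pm,3pm,6pm) (7pm,5pm,1pm,3pm,2pm,6pm) (7pm,6pm,1pm,2pm,3pm,5pm) (7pm,6pm,1pm,3pm,2pm,5pm) — 32.
Sync=5pm: (6pm,2pm,1pm,3pm,4pm,7pm) (6pm,2pm,1pm,4pm,3pm,7pm) (6pm,3pm,1pm,2pm,4pm,7pm) (6pm,3pm,1pm,4pm,2pm,7pm) (6pm,4pm,1pm,2pm,3pm,7pm) (6pm,4pm,1pm,3pm,2pm,7pm) (7pm,2pm,1pm,3pm,4pm,6pm) (7pm,2pm,1pm,4pm,3pm,6pm) (7pm,3pm,1pm,2pm,4pm,6pm) (7pm,3pm,1pm,4pm,2pm,6pm) (7pm,4pm,1pm,2pm,3pm,6pm) (7pm,4pm,1pm,3pm,2pm,6pm) — 12.
Summing: 32 + 12 = 44.

44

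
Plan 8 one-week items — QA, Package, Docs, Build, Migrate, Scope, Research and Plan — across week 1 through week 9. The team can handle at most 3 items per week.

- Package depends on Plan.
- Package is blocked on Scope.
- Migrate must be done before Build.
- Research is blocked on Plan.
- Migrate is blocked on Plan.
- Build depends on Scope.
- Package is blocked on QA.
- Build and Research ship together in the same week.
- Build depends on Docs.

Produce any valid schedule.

QA in week 1, Package in week 2, Build in week 3, Scope in week 1, Plan in week 1, Research in week 3, Migrate in week 2, Docs in week 2

Checking: Plan(week 1) before Package(week 2); Plan(week 1) before Research(week 3); Migrate(week 2) before Build(week 3); Scope(week 1) before Build(week 3); QA(week 1) before Package(week 2); Docs(week 2) before Build(week 3); Plan(week 1) before Migrate(week 2); Scope(week 1) before Package(week 2); Build = Research = week 3; max 3 per week (cap 3).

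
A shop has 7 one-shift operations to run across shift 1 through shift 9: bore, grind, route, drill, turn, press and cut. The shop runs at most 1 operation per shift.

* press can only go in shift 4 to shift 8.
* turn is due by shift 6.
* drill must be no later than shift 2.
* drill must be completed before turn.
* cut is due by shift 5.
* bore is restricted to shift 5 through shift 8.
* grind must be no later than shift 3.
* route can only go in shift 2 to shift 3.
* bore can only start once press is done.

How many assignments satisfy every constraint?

36

Splitting on bore: it can be shift 7 (12), shift 8 (24). Listing each branch's schedules as (grind, route, drill, turn, press, cut) by shift number:
bore=shift 7: (1,3,2,4,6,5) (1,3,2,5,6,4) (1,3,2,6,4,5) (1,3,2,6,5,4) (2,3,1,4,6,5) (2,3,1,5,6,4) (2,3,1,6,4,5) (2,3,1,6,5,4) (3,2,1,4,6,5) (3,2,1,5,6,4) (3,2,1,6,4,5) (3,2,1,6,5,4) — 12.
bore=shift 8: (1,3,2,4,6,5) (1,3,2,4,7,5) (1,3,2,5,6,4) (1,3,2,5,7,4) (1,3,2,6,4,5) (1,3,2,6,5,4) (1,3,2,6,7,4) (1,3,2,6,7,5) (2,3,1,4,6,5) (2,3,1,4,7,5) (2,3,1,5,6,4) (2,3,1,5,7,4) (2,3,1,6,4,5) (2,3,1,6,5,4) (2,3,1,6,7,4) (2,3,1,6,7,5) (3,2,1,4,6,5) (3,2,1,4,7,5) (3,2,1,5,6,4) (3,2,1,5,7,4) (3,2,1,6,4,5) (3,2,1,6,5,4) (3,2,1,6,7,4) (3,2,1,6,7,5) — 24.
Summing: 12 + 24 = 36.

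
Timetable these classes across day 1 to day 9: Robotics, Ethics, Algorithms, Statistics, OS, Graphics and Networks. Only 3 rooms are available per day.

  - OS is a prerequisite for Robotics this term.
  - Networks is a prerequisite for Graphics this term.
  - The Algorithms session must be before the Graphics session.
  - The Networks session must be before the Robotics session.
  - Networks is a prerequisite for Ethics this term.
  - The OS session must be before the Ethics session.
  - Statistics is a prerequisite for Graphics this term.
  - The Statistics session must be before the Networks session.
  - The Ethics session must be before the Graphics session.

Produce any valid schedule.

Robotics -> day 3; Graphics -> day 4; Algorithms -> day 1; Networks -> day 2; Statistics -> day 1; OS -> day 1; Ethics -> day 3

Checking: Networks(day 2) before Robotics(day 3); Algorithms(day 1) before Graphics(day 4); Networks(day 2) before Ethics(day 3); Statistics(day 1) before Graphics(day 4); Ethics(day 3) before Graphics(day 4); OS(day 1) before Ethics(day 3); Statistics(day 1) before Networks(day 2); OS(day 1) before Robotics(day 3); Networks(day 2) before Graphics(day 4); max 3 per day (cap 3).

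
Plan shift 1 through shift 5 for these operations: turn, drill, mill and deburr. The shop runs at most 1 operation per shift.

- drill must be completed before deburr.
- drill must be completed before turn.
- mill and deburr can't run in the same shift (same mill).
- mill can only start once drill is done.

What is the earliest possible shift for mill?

Precedence pushes mill to at least shift 2.
mill at shift 2 is achievable: mill in shift 2; drill in shift 1; deburr in shift 4; turn in shift 3.

shift 2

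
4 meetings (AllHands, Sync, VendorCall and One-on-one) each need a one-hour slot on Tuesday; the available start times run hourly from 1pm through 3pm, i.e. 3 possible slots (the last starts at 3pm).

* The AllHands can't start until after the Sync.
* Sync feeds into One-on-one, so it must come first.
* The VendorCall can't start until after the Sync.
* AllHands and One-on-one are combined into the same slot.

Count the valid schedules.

Splitting on AllHands: it can be 2pm (2), 3pm (3). Listing each branch's schedules as (Sync, VendorCall, One-on-one):
AllHands=2pm: (1pm,2pm,2pm) (1pm,3pm,2pm) — 2.
AllHands=3pm: (1pm,2pm,3pm) (1pm,3pm,3pm) (2pm,3pm,3pm) — 3.
Summing: 2 + 3 = 5.

5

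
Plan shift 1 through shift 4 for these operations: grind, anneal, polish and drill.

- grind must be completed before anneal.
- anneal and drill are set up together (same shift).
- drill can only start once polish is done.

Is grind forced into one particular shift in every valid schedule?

grind can be shift 1 (e.g. anneal -> shift 2; polish -> shift 1; grind -> shift 1; drill -> shift 2) or shift 2 (e.g. anneal -> shift 3; polish -> shift 1; grind -> shift 2; drill -> shift 3).

No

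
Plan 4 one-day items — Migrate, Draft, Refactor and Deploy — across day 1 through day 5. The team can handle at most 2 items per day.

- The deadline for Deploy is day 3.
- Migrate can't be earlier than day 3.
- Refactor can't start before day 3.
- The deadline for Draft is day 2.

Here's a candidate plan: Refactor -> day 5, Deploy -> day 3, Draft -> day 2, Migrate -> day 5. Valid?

The deadline for Draft is day 2 — holds.
Migrate can't be earlier than day 3 — holds.
The team can handle at most 2 items per day — holds.
The deadline for Deploy is day 3 — holds.
Refactor can't start before day 3 — holds.

Yes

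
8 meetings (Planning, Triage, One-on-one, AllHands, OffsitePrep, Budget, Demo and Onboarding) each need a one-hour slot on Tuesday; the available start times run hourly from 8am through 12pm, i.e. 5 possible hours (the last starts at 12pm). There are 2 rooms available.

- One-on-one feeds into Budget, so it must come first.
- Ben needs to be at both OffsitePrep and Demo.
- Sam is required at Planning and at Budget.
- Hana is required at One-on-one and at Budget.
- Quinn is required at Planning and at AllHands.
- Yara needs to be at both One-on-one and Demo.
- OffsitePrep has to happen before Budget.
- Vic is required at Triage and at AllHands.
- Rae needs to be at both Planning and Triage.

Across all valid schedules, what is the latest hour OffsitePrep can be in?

11am

Downstream work caps OffsitePrep at 11am.
OffsitePrep at 11am is achievable: OffsitePrep=11am, AllHands=10am, Onboarding=10am, Triage=9am, Demo=9am, Budget=12pm, Planning=8am, One-on-one=8am.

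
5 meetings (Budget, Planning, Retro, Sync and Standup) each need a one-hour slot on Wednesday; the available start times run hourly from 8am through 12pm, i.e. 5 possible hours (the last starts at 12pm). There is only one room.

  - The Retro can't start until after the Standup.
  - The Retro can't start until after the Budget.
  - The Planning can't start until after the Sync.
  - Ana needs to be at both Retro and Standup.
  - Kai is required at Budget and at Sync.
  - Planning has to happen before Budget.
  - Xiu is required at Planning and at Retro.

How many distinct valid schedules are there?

4

Enumerating: Planning=9am, Standup=11am, Retro=12pm, Sync=8am, Budget=10am | Retro -> 12pm; Sync -> 8am; Planning -> 9am; Standup -> 10am; Budget -> 11am | Standup -> 9am, Sync -> 8am, Planning -> 10am, Retro -> 12pm, Budget -> 11am | Sync in 9am, Retro in 12pm, Budget in 11am, Standup in 8am, Planning in 10am.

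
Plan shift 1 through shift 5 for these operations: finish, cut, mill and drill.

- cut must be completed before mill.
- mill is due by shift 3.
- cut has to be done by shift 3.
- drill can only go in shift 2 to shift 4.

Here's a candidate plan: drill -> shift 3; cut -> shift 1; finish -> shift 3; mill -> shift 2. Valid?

cut must be completed before mill — holds.
cut has to be done by shift 3 — holds.
drill can only go in shift 2 to shift 4 — holds.
mill is due by shift 3 — holds.

Yes, all constraints hold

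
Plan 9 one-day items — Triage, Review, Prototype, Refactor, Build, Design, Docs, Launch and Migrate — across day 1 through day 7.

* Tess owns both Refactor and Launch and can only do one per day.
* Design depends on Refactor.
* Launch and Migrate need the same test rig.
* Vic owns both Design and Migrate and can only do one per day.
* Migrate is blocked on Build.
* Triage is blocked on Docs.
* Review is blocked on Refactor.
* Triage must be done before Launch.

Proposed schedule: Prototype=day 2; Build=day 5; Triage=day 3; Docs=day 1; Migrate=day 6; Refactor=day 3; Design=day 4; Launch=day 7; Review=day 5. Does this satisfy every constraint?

Yes, all constraints hold

Triage must be done before Launch — holds.
Triage is blocked on Docs — holds.
Vic owns both Design and Migrate and can only do one per day — holds.
Launch and Migrate need the same test rig — holds.
Design depends on Refactor — holds.
Review is blocked on Refactor — holds.
Tess owns both Refactor and Launch and can only do one per day — holds.
Migrate is blocked on Build — holds.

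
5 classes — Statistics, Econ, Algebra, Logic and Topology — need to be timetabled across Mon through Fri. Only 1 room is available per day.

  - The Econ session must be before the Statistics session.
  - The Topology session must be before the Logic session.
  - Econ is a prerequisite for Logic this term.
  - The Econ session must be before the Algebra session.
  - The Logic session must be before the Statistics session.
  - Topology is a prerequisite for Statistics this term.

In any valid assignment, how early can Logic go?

Wed

Precedence pushes Logic to at least Tue; downstream work caps Logic at Thu.
Logic at Wed is achievable: Topology=Tue; Algebra=Fri; Logic=Wed; Statistics=Thu; Econ=Mon.
Nothing earlier works — the capacity limit rule out every day before Wed.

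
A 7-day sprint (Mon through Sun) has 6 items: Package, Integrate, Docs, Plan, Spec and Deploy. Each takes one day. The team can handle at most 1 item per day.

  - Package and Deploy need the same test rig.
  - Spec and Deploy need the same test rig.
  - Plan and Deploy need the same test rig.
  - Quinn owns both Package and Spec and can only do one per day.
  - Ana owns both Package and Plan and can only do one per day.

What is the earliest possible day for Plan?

Plan at Mon is achievable: Integrate -> Wed, Deploy -> Sat, Package -> Tue, Plan -> Mon, Spec -> Fri, Docs -> Thu.

Mon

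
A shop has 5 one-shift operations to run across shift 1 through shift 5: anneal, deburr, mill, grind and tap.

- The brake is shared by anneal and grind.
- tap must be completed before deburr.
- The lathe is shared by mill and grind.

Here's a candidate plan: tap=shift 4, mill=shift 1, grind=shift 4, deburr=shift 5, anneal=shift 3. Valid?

The brake is shared by anneal and grind — holds.
tap must be completed before deburr — holds.
The lathe is shared by mill and grind — holds.

Yes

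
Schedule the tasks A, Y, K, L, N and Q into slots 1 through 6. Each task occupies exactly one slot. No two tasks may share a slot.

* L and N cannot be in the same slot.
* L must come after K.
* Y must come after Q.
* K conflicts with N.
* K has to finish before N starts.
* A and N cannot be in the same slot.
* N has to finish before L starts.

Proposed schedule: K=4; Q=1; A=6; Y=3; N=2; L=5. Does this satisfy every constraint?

Invalid. K has to finish before N starts.

L must come after K — holds.
N has to finish before L starts — holds.
K conflicts with N — holds.
A and N cannot be in the same slot — holds.
K has to finish before N starts — violated.
L and N cannot be in the same slot — holds.
No two tasks may share a slot — holds.
Y must come after Q — holds.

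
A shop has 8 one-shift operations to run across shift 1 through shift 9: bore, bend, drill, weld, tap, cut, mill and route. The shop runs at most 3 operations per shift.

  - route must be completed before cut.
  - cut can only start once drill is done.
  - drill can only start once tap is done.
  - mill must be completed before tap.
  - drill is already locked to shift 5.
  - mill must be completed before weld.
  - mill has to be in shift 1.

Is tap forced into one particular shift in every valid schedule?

tap can be shift 2 (e.g. weld in shift 2; bore in shift 1; bend in shift 2; cut in shift 6; route in shift 1; tap in shift 2; drill in shift 5; mill in shift 1) or shift 3 (e.g. mill in shift 1, tap in shift 3, drill in shift 5, route in shift 1, weld in shift 2, bend in shift 2, cut in shift 6, bore in shift 1).

No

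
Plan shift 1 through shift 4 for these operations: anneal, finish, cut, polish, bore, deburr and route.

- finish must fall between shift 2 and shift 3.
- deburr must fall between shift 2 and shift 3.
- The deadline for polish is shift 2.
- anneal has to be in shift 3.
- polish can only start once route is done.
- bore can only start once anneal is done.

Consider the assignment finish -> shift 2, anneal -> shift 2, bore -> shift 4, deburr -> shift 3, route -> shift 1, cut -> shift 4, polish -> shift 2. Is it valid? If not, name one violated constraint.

polish can only start once route is done — holds.
anneal has to be in shift 3 — violated.
finish must fall between shift 2 and shift 3 — holds.
The deadline for polish is shift 2 — holds.
deburr must fall between shift 2 and shift 3 — holds.
bore can only start once anneal is done — holds.

Invalid. anneal has to be in shift 3.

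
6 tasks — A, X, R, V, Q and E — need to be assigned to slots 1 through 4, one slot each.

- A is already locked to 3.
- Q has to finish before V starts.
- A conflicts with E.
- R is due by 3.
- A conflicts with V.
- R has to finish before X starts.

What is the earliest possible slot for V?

2

Precedence pushes V to at least 2.
V at 2 is achievable: E -> 1, X -> 2, R -> 1, A -> 3, V -> 2, Q -> 1.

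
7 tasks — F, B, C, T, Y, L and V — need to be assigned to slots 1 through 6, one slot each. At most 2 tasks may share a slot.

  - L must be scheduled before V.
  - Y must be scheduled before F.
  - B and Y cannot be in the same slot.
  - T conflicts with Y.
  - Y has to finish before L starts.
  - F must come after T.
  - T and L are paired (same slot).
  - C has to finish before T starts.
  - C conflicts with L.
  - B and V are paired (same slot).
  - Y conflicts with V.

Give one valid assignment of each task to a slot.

T=2, F=3, B=4, L=2, Y=1, V=4, C=1

Checking: Y(1) before L(2); Y(1) before F(3); C(1) before T(2); L(2) before V(4); T(2) before F(3); C(1) != L(2); T(2) != Y(1); B(4) != Y(1); Y(1) != V(4); B = V = 4; T = L = 2; max 2 per slot (cap 2).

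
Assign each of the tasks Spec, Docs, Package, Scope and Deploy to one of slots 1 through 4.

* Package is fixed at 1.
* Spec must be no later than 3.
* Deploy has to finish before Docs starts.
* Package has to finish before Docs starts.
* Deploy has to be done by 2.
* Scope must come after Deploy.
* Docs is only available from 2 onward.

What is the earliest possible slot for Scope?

Precedence pushes Scope to at least 2.
Scope at 2 is achievable: Package in 1, Scope in 2, Deploy in 1, Spec in 1, Docs in 2.

2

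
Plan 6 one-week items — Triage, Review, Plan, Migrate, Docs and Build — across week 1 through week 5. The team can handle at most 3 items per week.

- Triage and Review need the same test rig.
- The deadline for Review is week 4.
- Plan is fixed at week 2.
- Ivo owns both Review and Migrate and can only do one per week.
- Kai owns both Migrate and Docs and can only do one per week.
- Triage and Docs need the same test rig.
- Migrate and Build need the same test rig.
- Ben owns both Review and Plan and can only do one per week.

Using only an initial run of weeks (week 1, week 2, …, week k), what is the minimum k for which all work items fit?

2

With at most 3 per week and 6 work items, at least 2 weeks are needed.
Plan can't be placed before week 2, so the schedule must run through at least week 2.
2 works (last occupied week: week 2): for example Docs -> week 1; Triage -> week 2; Build -> week 1; Migrate -> week 2; Review -> week 1; Plan -> week 2.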